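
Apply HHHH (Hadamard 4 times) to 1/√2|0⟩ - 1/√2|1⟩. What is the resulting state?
1/√2|0⟩ - 1/√2|1⟩

H² = I, so an even number of Hadamards cancels: H^4 = I and the state is unchanged.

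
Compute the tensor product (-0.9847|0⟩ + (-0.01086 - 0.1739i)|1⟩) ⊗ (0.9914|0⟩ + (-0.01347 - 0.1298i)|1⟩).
-0.9762|00⟩ + (0.01326 + 0.1278i)|01⟩ + (-0.01077 - 0.1724i)|10⟩ + (-0.02243 + 0.003752i)|11⟩

amp(|b₁b₂…⟩) = product of the factor amplitudes for bits b₁, b₂, …; only kets whose every factor amplitude is nonzero survive.
|00⟩: (-0.9847)(0.9914) = -0.9762
|01⟩: (-0.9847)(-0.01347 - 0.1298i) = (0.01326 + 0.1278i)
|10⟩: (-0.01086 - 0.1739i)(0.9914) = (-0.01077 - 0.1724i)
|11⟩: (-0.01086 - 0.1739i)(-0.01347 - 0.1298i) = (-0.02243 + 0.003752i)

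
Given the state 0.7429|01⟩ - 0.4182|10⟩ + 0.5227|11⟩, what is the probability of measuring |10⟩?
0.1749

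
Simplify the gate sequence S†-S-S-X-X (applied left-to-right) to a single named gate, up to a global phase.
S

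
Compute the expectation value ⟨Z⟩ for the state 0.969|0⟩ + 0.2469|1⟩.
0.878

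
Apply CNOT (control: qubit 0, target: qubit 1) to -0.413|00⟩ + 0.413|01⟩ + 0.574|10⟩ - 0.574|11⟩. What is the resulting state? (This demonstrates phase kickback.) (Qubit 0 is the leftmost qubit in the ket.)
-0.413|00⟩ + 0.413|01⟩ - 0.574|10⟩ + 0.574|11⟩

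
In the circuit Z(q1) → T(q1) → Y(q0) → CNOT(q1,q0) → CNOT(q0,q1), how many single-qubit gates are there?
3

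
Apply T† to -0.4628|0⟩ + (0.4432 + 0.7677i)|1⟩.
-0.4628|0⟩ + (0.8562 + 0.2295i)|1⟩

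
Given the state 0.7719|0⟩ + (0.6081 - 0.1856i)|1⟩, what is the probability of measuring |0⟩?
0.5958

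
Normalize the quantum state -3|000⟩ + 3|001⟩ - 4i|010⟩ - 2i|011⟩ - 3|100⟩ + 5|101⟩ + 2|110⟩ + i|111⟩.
-0.3419|000⟩ + 0.3419|001⟩ - 0.4558i|010⟩ - 0.2279i|011⟩ - 0.3419|100⟩ + 0.5698|101⟩ + 0.2279|110⟩ + 0.114i|111⟩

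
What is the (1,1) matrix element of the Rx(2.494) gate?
0.3182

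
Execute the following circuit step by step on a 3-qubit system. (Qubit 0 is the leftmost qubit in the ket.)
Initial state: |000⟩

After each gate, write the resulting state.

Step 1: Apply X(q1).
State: |010⟩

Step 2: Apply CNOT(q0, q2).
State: |010⟩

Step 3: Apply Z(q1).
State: -|010⟩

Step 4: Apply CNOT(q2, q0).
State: -|010⟩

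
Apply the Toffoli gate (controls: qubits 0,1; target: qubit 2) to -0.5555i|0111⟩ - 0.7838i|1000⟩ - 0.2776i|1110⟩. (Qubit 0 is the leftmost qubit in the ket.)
-0.5555i|0111⟩ - 0.7838i|1000⟩ - 0.2776i|1100⟩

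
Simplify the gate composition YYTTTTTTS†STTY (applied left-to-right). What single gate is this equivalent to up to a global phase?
Y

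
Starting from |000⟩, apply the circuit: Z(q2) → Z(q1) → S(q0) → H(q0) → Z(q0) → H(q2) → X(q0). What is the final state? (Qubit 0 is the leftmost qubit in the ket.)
-1/2|000⟩ - 1/2|001⟩ + 1/2|100⟩ + 1/2|101⟩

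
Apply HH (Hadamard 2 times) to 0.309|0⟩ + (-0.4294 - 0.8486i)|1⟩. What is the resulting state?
0.309|0⟩ + (-0.4294 - 0.8486i)|1⟩

H² = I, so an even number of Hadamards cancels: H^2 = I and the state is unchanged.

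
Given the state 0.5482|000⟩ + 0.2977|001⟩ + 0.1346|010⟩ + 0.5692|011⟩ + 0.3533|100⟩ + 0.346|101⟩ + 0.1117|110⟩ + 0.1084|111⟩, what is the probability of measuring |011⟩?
0.324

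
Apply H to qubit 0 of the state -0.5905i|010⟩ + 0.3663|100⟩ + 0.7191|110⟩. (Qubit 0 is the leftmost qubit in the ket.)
0.259|000⟩ + (0.5085 - 0.4175i)|010⟩ - 0.259|100⟩ + (-0.5085 - 0.4175i)|110⟩

H on qubit 0 mixes each pair of kets that differ only in qubit 0: amplitudes (a, b) of (|…0…⟩, |…1…⟩) become ((a + b)/√2, (a − b)/√2). Kets absent from the input have amplitude 0.
(|000⟩, |100⟩): (a, b) = (0, 0.3663) → (0.259, -0.259)
(|010⟩, |110⟩): (a, b) = (-0.5905i, 0.7191) → ((0.5085 - 0.4175i), (-0.5085 - 0.4175i))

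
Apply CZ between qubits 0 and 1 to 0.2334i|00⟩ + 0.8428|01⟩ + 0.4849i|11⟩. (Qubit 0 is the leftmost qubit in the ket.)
0.2334i|00⟩ + 0.8428|01⟩ - 0.4849i|11⟩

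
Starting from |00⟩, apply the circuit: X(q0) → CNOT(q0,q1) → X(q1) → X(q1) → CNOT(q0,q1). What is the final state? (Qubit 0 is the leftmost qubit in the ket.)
|10⟩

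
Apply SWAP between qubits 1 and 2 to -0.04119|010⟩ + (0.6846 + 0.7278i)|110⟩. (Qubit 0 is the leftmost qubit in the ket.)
-0.04119|001⟩ + (0.6846 + 0.7278i)|101⟩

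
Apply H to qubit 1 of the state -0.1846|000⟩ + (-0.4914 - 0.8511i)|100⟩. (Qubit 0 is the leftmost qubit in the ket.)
-0.1305|000⟩ - 0.1305|010⟩ + (-0.3475 - 0.6018i)|100⟩ + (-0.3475 - 0.6018i)|110⟩

H on qubit 1 mixes each pair of kets that differ only in qubit 1: amplitudes (a, b) of (|…0…⟩, |…1…⟩) become ((a + b)/√2, (a − b)/√2). Kets absent from the input have amplitude 0.
(|000⟩, |010⟩): (a, b) = (-0.1846, 0) → (-0.1305, -0.1305)
(|100⟩, |110⟩): (a, b) = ((-0.4914 - 0.8511i), 0) → ((-0.3475 - 0.6018i), (-0.3475 - 0.6018i))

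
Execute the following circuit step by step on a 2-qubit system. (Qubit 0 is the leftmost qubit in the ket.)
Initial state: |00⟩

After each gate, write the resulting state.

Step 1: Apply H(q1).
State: 1/√2|00⟩ + 1/√2|01⟩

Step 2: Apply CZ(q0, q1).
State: 1/√2|00⟩ + 1/√2|01⟩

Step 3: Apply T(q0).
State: 1/√2|00⟩ + 1/√2|01⟩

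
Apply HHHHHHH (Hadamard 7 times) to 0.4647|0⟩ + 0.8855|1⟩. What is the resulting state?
0.9547|0⟩ - 0.2976|1⟩

H² = I, so H^7 = H: a single Hadamard. With (a, b) = (0.4647, 0.8855), H gives ((a + b)/√2, (a − b)/√2) = (0.9547, -0.2976).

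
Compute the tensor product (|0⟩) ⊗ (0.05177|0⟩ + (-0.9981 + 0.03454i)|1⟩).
0.05177|00⟩ + (-0.9981 + 0.03454i)|01⟩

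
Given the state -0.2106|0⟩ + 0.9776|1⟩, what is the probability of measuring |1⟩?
0.9557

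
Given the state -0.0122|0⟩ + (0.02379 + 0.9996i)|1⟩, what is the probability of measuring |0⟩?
0.0001488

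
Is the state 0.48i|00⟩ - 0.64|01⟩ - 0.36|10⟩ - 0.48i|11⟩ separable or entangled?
Separable

Writing the state as a|00⟩ + b|01⟩ + c|10⟩ + d|11⟩, it is a product state iff ad − bc = 0.
Here (a, b, c, d) = (0.48i, -0.64, -0.36, -0.48i): ad − bc = (0.48i)(-0.48i) − (-0.64)(-0.36) = 0, so the state is separable.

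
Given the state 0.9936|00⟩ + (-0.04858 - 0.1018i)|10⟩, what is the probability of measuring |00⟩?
0.9872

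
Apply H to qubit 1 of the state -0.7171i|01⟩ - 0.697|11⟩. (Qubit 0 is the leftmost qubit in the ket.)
-0.5071i|00⟩ + 0.5071i|01⟩ - 0.4929|10⟩ + 0.4929|11⟩

H on qubit 1 mixes each pair of kets that differ only in qubit 1: amplitudes (a, b) of (|…0…⟩, |…1…⟩) become ((a + b)/√2, (a − b)/√2). Kets absent from the input have amplitude 0.
(|00⟩, |01⟩): (a, b) = (0, -0.7171i) → (-0.5071i, 0.5071i)
(|10⟩, |11⟩): (a, b) = (0, -0.697) → (-0.4929, 0.4929)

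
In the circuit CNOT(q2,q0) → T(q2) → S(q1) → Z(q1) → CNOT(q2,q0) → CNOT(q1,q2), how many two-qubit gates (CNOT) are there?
3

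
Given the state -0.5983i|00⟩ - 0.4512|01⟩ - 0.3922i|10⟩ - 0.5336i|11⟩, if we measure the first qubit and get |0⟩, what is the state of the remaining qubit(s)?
-0.7984i|0⟩ - 0.6021|1⟩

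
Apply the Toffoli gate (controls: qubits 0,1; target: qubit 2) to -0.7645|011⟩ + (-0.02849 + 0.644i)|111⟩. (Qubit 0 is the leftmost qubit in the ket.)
-0.7645|011⟩ + (-0.02849 + 0.644i)|110⟩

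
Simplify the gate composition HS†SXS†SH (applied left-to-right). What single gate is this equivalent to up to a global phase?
Z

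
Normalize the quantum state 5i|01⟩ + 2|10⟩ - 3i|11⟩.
0.8111i|01⟩ + 0.3244|10⟩ - 0.4867i|11⟩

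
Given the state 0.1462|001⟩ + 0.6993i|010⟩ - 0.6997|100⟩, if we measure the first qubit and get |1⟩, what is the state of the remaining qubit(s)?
-|00⟩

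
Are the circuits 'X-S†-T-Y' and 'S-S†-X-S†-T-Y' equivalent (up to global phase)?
Yes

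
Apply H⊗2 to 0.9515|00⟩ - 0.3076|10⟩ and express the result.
0.322|00⟩ + 0.322|01⟩ + 0.6296|10⟩ + 0.6296|11⟩

H⊗2 gives amp(|y⟩) = (1/2) Σ_x (−1)^(x·y) amp(|x⟩), where x·y is the number of positions in which both x and y have a 1.
|00⟩: (0.9515 - 0.3076)/2 = 0.322
|01⟩: (0.9515 - 0.3076)/2 = 0.322
|10⟩: (0.9515 + 0.3076)/2 = 0.6296
|11⟩: (0.9515 + 0.3076)/2 = 0.6296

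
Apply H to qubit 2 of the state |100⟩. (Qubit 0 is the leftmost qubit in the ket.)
1/√2|100⟩ + 1/√2|101⟩

H on qubit 2 mixes each pair of kets that differ only in qubit 2: amplitudes (a, b) of (|…0…⟩, |…1…⟩) become ((a + b)/√2, (a − b)/√2). Kets absent from the input have amplitude 0.
(|100⟩, |101⟩): (a, b) = (1, 0) → (1/√2, 1/√2)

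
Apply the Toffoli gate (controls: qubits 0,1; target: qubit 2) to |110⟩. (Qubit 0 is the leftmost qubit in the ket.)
|111⟩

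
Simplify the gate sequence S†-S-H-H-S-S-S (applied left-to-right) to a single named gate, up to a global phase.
S†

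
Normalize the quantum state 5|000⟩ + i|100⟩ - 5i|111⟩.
0.7001|000⟩ + 0.14i|100⟩ - 0.7001i|111⟩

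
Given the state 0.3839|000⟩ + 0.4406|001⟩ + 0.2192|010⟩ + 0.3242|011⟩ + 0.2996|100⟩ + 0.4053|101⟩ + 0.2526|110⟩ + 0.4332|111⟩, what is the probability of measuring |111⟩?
0.1877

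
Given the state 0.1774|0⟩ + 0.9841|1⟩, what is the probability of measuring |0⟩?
0.03147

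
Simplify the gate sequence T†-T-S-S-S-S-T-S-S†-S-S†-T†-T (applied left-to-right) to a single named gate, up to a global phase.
T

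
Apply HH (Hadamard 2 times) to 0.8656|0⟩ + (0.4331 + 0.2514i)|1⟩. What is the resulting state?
0.8656|0⟩ + (0.4331 + 0.2514i)|1⟩

H² = I, so an even number of Hadamards cancels: H^2 = I and the state is unchanged.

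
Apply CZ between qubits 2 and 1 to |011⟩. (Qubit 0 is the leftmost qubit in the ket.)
-|011⟩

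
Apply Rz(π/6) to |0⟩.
(0.9659 - 0.2588i)|0⟩

Rz(π/6) = [[e^(−iθ/2), 0], [0, e^(iθ/2)]] with e^(±iθ/2) = cos(θ/2) ± i·sin(θ/2); θ = π/6, cos(θ/2) ≈ 0.965926, sin(θ/2) ≈ 0.258819.
With a = amp(|0⟩) = 1 and b = amp(|1⟩) = 0:
new amp(|0⟩) = (0.965926 - 0.258819i)·a = (0.9659 - 0.2588i)
new amp(|1⟩) = (0.965926 + 0.258819i)·b = 0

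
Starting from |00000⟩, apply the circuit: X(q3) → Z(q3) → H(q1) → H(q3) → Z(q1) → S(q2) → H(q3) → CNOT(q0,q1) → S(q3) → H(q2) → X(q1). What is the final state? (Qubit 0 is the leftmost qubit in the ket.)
(1/2)i|00010⟩ + (1/2)i|00110⟩ - (1/2)i|01010⟩ - (1/2)i|01110⟩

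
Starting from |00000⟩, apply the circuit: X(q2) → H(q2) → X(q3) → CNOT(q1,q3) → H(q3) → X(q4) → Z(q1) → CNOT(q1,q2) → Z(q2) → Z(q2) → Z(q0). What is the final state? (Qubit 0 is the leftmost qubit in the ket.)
1/2|00001⟩ - 1/2|00011⟩ - 1/2|00101⟩ + 1/2|00111⟩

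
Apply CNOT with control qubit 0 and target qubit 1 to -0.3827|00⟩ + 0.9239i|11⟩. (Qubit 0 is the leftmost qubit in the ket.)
-0.3827|00⟩ + 0.9239i|10⟩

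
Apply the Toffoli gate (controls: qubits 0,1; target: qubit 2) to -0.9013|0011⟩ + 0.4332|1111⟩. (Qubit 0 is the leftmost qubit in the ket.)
-0.9013|0011⟩ + 0.4332|1101⟩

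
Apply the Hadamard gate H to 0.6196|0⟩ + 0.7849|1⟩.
0.9931|0⟩ - 0.1169|1⟩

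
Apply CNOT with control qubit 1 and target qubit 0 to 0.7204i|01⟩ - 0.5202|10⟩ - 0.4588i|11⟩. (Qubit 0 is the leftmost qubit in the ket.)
-0.4588i|01⟩ - 0.5202|10⟩ + 0.7204i|11⟩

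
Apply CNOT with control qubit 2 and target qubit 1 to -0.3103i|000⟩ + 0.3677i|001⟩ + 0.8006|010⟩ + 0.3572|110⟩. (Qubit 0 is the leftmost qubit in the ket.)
-0.3103i|000⟩ + 0.8006|010⟩ + 0.3677i|011⟩ + 0.3572|110⟩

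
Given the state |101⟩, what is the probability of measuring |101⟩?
1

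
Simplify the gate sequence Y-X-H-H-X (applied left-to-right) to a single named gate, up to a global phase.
Y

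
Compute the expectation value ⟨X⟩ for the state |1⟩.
0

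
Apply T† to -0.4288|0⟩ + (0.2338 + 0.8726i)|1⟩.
-0.4288|0⟩ + (0.7823 + 0.4517i)|1⟩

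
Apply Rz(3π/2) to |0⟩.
(-1/√2 - (1/√2)i)|0⟩

Rz(3π/2) = [[e^(−iθ/2), 0], [0, e^(iθ/2)]] with e^(±iθ/2) = cos(θ/2) ± i·sin(θ/2); θ = 3π/2, cos(θ/2) ≈ -0.707107, sin(θ/2) ≈ 0.707107.
With a = amp(|0⟩) = 1 and b = amp(|1⟩) = 0:
new amp(|0⟩) = (-0.707107 - 0.707107i)·a = (-1/√2 - (1/√2)i)
new amp(|1⟩) = (-0.707107 + 0.707107i)·b = 0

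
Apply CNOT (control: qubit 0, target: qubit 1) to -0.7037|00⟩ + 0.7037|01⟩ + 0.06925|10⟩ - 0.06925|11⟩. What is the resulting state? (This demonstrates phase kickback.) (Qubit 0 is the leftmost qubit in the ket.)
-0.7037|00⟩ + 0.7037|01⟩ - 0.06925|10⟩ + 0.06925|11⟩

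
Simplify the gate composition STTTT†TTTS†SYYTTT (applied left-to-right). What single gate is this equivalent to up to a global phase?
S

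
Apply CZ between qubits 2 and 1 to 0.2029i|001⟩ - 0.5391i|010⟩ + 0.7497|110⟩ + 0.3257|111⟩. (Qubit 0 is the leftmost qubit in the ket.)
0.2029i|001⟩ - 0.5391i|010⟩ + 0.7497|110⟩ - 0.3257|111⟩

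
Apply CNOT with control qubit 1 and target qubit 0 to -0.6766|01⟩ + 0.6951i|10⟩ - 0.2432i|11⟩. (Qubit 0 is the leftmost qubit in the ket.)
-0.2432i|01⟩ + 0.6951i|10⟩ - 0.6766|11⟩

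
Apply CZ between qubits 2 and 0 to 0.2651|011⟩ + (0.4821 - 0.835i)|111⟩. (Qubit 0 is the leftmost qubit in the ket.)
0.2651|011⟩ + (-0.4821 + 0.835i)|111⟩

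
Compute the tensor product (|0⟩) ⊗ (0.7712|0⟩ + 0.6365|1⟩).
0.7712|00⟩ + 0.6365|01⟩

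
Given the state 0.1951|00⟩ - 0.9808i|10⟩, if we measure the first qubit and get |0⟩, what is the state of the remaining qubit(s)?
|0⟩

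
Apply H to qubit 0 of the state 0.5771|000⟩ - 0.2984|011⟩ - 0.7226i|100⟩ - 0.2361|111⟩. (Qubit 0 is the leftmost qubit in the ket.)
(0.4081 - 0.511i)|000⟩ - 0.3779|011⟩ + (0.4081 + 0.511i)|100⟩ - 0.04405|111⟩

H on qubit 0 mixes each pair of kets that differ only in qubit 0: amplitudes (a, b) of (|…0…⟩, |…1…⟩) become ((a + b)/√2, (a − b)/√2). Kets absent from the input have amplitude 0.
(|000⟩, |100⟩): (a, b) = (0.5771, -0.7226i) → ((0.4081 - 0.511i), (0.4081 + 0.511i))
(|011⟩, |111⟩): (a, b) = (-0.2984, -0.2361) → (-0.3779, -0.04405)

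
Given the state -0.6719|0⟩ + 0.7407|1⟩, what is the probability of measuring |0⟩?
0.4514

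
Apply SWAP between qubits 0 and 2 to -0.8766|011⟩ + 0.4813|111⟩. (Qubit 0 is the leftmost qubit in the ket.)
-0.8766|110⟩ + 0.4813|111⟩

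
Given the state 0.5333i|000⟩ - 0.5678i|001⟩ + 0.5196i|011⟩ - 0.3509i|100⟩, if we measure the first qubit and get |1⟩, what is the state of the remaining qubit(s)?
-i|00⟩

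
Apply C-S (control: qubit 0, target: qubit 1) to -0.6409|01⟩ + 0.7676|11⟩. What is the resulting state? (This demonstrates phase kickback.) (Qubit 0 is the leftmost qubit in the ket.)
-0.6409|01⟩ + 0.7676i|11⟩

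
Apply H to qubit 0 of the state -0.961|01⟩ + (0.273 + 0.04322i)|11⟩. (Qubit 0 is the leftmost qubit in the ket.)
(-0.4865 + 0.03056i)|01⟩ + (-0.8726 - 0.03056i)|11⟩

H on qubit 0 mixes each pair of kets that differ only in qubit 0: amplitudes (a, b) of (|…0…⟩, |…1…⟩) become ((a + b)/√2, (a − b)/√2). Kets absent from the input have amplitude 0.
(|01⟩, |11⟩): (a, b) = (-0.961, (0.273 + 0.04322i)) → ((-0.4865 + 0.03056i), (-0.8726 - 0.03056i))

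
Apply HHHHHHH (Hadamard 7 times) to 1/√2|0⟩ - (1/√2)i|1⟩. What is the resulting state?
(1/2 - (1/2)i)|0⟩ + (1/2 + (1/2)i)|1⟩

H² = I, so H^7 = H: a single Hadamard. With (a, b) = (1/√2, -(1/√2)i), H gives ((a + b)/√2, (a − b)/√2) = ((1/2 - (1/2)i), (1/2 + (1/2)i)).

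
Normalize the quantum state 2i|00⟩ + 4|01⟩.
(1/√5)i|00⟩ + 0.8944|01⟩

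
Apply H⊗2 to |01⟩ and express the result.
1/2|00⟩ - 1/2|01⟩ + 1/2|10⟩ - 1/2|11⟩

H⊗2 gives amp(|y⟩) = (1/2) Σ_x (−1)^(x·y) amp(|x⟩), where x·y is the number of positions in which both x and y have a 1.
|00⟩: (1)/2 = 1/2
|01⟩: (-1)/2 = -1/2
|10⟩: (1)/2 = 1/2
|11⟩: (-1)/2 = -1/2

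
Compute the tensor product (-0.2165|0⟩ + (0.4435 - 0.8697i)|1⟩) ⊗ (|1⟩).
-0.2165|01⟩ + (0.4435 - 0.8697i)|11⟩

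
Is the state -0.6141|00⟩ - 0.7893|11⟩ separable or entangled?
Entangled

Writing the state as a|00⟩ + b|01⟩ + c|10⟩ + d|11⟩, it is a product state iff ad − bc = 0.
Here (a, b, c, d) = (-0.6141, 0, 0, -0.7893): ad − bc = (-0.6141)(-0.7893) − (0)(0) = 0.4847 ≠ 0, so the state is entangled.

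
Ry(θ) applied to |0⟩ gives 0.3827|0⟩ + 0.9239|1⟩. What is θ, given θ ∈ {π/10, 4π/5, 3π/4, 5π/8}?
3π/4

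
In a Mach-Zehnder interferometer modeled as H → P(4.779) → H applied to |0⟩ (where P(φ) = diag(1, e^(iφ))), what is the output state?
(0.5333 - 0.4989i)|0⟩ + (0.4667 + 0.4989i)|1⟩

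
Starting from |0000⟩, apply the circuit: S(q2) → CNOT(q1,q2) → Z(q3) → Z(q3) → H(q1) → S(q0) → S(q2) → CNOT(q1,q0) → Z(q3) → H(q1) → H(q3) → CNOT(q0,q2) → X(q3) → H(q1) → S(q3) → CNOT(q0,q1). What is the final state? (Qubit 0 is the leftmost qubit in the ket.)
1/2|0000⟩ + (1/2)i|0001⟩ + 1/2|1010⟩ + (1/2)i|1011⟩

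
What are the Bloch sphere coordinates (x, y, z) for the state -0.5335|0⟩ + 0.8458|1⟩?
(-0.9025, 0, -0.4308)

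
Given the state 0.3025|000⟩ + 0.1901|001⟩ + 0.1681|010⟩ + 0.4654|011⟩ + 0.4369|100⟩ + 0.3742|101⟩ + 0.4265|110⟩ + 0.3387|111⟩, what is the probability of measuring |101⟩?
0.14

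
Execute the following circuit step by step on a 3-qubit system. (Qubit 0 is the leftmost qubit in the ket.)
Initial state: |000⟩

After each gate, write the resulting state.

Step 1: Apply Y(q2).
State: i|001⟩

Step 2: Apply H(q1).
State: (1/√2)i|001⟩ + (1/√2)i|011⟩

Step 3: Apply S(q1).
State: (1/√2)i|001⟩ - 1/√2|011⟩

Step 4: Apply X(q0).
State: (1/√2)i|101⟩ - 1/√2|111⟩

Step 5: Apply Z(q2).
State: -(1/√2)i|101⟩ + 1/√2|111⟩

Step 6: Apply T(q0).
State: (1/2 - (1/2)i)|101⟩ + (1/2 + (1/2)i)|111⟩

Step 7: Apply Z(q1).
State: (1/2 - (1/2)i)|101⟩ + (-1/2 - (1/2)i)|111⟩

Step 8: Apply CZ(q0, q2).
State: (-1/2 + (1/2)i)|101⟩ + (1/2 + (1/2)i)|111⟩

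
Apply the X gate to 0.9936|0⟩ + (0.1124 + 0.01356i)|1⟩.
(0.1124 + 0.01356i)|0⟩ + 0.9936|1⟩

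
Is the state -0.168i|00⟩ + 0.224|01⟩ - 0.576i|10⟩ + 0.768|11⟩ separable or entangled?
Separable

Writing the state as a|00⟩ + b|01⟩ + c|10⟩ + d|11⟩, it is a product state iff ad − bc = 0.
Here (a, b, c, d) = (-0.168i, 0.224, -0.576i, 0.768): ad − bc = (-0.168i)(0.768) − (0.224)(-0.576i) = 0, so the state is separable.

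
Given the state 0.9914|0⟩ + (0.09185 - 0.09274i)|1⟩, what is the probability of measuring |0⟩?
0.9829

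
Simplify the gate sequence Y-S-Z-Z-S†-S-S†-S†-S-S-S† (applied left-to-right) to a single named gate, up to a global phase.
Y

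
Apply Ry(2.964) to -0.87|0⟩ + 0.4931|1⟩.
-0.5683|0⟩ - 0.8228|1⟩

Ry(2.964) = [[cos(θ/2), −sin(θ/2)], [sin(θ/2), cos(θ/2)]]; θ = 2.964, cos(θ/2) ≈ 0.0886797, sin(θ/2) ≈ 0.99606.
With a = amp(|0⟩) = -0.87 and b = amp(|1⟩) = 0.4931:
new amp(|0⟩) = (0.0886797)·a + (-0.99606)·b = -0.5683
new amp(|1⟩) = (0.99606)·a + (0.0886797)·b = -0.8228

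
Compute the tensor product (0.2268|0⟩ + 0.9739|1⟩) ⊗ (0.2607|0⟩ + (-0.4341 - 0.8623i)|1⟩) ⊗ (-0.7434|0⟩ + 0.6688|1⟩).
-0.04395|000⟩ + 0.03954|001⟩ + (0.07319 + 0.1454i)|010⟩ + (-0.06585 - 0.1308i)|011⟩ - 0.1887|100⟩ + 0.1698|101⟩ + (0.3143 + 0.6243i)|110⟩ + (-0.2827 - 0.5617i)|111⟩

amp(|b₁b₂…⟩) = product of the factor amplitudes for bits b₁, b₂, …; only kets whose every factor amplitude is nonzero survive.
|000⟩: (0.2268)(0.2607)(-0.7434) = -0.04395
|001⟩: (0.2268)(0.2607)(0.6688) = 0.03954
|010⟩: (0.2268)(-0.4341 - 0.8623i)(-0.7434) = (0.07319 + 0.1454i)
|011⟩: (0.2268)(-0.4341 - 0.8623i)(0.6688) = (-0.06585 - 0.1308i)
|100⟩: (0.9739)(0.2607)(-0.7434) = -0.1887
|101⟩: (0.9739)(0.2607)(0.6688) = 0.1698
|110⟩: (0.9739)(-0.4341 - 0.8623i)(-0.7434) = (0.3143 + 0.6243i)
|111⟩: (0.9739)(-0.4341 - 0.8623i)(0.6688) = (-0.2827 - 0.5617i)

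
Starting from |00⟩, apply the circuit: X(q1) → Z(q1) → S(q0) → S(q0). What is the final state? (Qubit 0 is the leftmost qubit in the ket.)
-|01⟩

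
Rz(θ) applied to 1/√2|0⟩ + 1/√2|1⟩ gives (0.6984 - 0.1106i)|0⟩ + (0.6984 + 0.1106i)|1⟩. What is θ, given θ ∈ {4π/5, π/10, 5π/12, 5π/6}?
π/10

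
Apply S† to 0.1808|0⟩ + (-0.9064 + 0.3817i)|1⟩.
0.1808|0⟩ + (0.3817 + 0.9064i)|1⟩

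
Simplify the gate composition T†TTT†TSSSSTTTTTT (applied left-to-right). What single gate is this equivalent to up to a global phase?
T†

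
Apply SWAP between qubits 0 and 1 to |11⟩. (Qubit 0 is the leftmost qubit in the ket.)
|11⟩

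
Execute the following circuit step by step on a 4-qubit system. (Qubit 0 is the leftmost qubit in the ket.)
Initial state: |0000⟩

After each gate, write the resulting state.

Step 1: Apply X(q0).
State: |1000⟩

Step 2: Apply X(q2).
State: |1010⟩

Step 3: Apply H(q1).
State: 1/√2|1010⟩ + 1/√2|1110⟩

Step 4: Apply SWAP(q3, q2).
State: 1/√2|1001⟩ + 1/√2|1101⟩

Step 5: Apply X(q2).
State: 1/√2|1011⟩ + 1/√2|1111⟩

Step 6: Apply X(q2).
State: 1/√2|1001⟩ + 1/√2|1101⟩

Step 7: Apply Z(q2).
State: 1/√2|1001⟩ + 1/√2|1101⟩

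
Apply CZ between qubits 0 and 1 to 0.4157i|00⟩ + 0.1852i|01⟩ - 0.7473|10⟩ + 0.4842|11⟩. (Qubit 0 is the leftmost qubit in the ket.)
0.4157i|00⟩ + 0.1852i|01⟩ - 0.7473|10⟩ - 0.4842|11⟩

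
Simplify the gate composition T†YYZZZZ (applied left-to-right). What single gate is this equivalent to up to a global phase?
T†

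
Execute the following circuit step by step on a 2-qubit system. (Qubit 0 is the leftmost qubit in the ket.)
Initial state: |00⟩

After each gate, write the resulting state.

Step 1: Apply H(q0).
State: 1/√2|00⟩ + 1/√2|10⟩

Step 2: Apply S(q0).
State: 1/√2|00⟩ + (1/√2)i|10⟩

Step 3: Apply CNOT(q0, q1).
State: 1/√2|00⟩ + (1/√2)i|11⟩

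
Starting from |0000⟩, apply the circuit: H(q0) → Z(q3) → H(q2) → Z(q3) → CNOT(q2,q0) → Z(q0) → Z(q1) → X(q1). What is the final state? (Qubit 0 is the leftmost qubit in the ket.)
1/2|0100⟩ + 1/2|0110⟩ - 1/2|1100⟩ - 1/2|1110⟩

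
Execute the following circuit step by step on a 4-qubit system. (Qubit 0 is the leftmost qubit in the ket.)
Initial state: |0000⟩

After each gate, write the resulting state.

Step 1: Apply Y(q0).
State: i|1000⟩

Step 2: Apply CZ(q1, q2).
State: i|1000⟩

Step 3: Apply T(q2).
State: i|1000⟩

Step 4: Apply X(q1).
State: i|1100⟩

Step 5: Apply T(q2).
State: i|1100⟩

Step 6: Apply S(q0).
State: -|1100⟩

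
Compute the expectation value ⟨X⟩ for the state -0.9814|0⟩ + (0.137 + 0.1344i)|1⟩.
-0.2689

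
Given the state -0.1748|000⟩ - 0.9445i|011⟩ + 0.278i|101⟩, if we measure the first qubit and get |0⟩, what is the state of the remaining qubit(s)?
-0.182|00⟩ - 0.9833i|11⟩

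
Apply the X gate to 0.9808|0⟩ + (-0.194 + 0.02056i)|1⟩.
(-0.194 + 0.02056i)|0⟩ + 0.9808|1⟩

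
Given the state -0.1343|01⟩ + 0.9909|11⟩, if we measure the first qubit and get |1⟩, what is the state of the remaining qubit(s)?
|1⟩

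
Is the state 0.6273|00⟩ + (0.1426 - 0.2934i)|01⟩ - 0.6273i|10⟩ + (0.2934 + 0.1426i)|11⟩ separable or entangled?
Entangled

Writing the state as a|00⟩ + b|01⟩ + c|10⟩ + d|11⟩, it is a product state iff ad − bc = 0.
Here (a, b, c, d) = (0.6273, (0.1426 - 0.2934i), -0.6273i, (0.2934 + 0.1426i)): ad − bc = (0.6273)(0.2934 + 0.1426i) − (0.1426 - 0.2934i)(-0.6273i) = (0.3681 + 0.1789i) ≠ 0, so the state is entangled.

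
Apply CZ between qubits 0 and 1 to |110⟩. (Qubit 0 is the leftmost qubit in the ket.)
-|110⟩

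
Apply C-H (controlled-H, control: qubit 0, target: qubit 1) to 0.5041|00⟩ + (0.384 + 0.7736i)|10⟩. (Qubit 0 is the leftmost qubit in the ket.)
0.5041|00⟩ + (0.2715 + 0.547i)|10⟩ + (0.2715 + 0.547i)|11⟩

C-H leaves the control-|0⟩ kets |00⟩, |01⟩ unchanged and applies H to qubit 1 on the control-|1⟩ pair (|10⟩, |11⟩).
H = [[1/√2, 1/√2], [1/√2, -1/√2]].
With a = amp(|10⟩) = (0.384 + 0.7736i) and b = amp(|11⟩) = 0:
new amp(|10⟩) = (1/√2)·a + (1/√2)·b = (0.2715 + 0.547i)
new amp(|11⟩) = (1/√2)·a + (-1/√2)·b = (0.2715 + 0.547i)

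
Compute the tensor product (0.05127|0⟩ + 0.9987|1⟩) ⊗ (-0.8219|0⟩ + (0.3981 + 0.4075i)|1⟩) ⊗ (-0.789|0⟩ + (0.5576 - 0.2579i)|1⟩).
0.03325|000⟩ + (-0.0235 + 0.01087i)|001⟩ + (-0.0161 - 0.01648i)|010⟩ + (0.01677 + 0.006386i)|011⟩ + 0.6476|100⟩ + (-0.4577 + 0.2117i)|101⟩ + (-0.3137 - 0.3211i)|110⟩ + (0.3266 + 0.1244i)|111⟩

amp(|b₁b₂…⟩) = product of the factor amplitudes for bits b₁, b₂, …; only kets whose every factor amplitude is nonzero survive.
|000⟩: (0.05127)(-0.8219)(-0.789) = 0.03325
|001⟩: (0.05127)(-0.8219)(0.5576 - 0.2579i) = (-0.0235 + 0.01087i)
|010⟩: (0.05127)(0.3981 + 0.4075i)(-0.789) = (-0.0161 - 0.01648i)
|011⟩: (0.05127)(0.3981 + 0.4075i)(0.5576 - 0.2579i) = (0.01677 + 0.006386i)
|100⟩: (0.9987)(-0.8219)(-0.789) = 0.6476
|101⟩: (0.9987)(-0.8219)(0.5576 - 0.2579i) = (-0.4577 + 0.2117i)
|110⟩: (0.9987)(0.3981 + 0.4075i)(-0.789) = (-0.3137 - 0.3211i)
|111⟩: (0.9987)(0.3981 + 0.4075i)(0.5576 - 0.2579i) = (0.3266 + 0.1244i)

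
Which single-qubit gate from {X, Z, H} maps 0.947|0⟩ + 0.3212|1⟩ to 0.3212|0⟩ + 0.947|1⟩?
X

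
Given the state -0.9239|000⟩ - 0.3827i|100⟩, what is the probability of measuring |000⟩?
0.8536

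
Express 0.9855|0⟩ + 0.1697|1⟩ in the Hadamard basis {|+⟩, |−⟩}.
0.8168|+⟩ + 0.5769|−⟩

With |ψ⟩ = α|0⟩ + β|1⟩, the Hadamard-basis coefficients are ⟨+|ψ⟩ = (α + β)/√2 and ⟨−|ψ⟩ = (α − β)/√2.
Here α = 0.9855, β = 0.1697: (α + β)/√2 = 0.8168, (α − β)/√2 = 0.5769.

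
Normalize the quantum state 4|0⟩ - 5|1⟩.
0.6247|0⟩ - 0.7809|1⟩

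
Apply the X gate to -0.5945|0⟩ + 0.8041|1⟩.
0.8041|0⟩ - 0.5945|1⟩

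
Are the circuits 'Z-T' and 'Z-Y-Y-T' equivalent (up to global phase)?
Yes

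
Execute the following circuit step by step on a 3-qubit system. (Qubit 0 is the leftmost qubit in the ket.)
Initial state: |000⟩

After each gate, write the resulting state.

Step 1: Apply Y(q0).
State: i|100⟩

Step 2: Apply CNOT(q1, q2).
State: i|100⟩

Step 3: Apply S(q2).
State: i|100⟩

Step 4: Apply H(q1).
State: (1/√2)i|100⟩ + (1/√2)i|110⟩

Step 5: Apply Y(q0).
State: 1/√2|000⟩ + 1/√2|010⟩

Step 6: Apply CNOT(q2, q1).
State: 1/√2|000⟩ + 1/√2|010⟩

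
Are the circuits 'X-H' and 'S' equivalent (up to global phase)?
No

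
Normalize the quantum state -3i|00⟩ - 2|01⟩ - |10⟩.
-0.8018i|00⟩ - 0.5345|01⟩ - 0.2673|10⟩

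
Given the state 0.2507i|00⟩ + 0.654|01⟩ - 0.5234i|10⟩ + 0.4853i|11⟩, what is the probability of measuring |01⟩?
0.4277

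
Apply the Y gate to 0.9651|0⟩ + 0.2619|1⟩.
-0.2619i|0⟩ + 0.9651i|1⟩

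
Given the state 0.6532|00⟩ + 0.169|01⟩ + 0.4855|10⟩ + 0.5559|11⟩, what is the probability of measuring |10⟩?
0.2357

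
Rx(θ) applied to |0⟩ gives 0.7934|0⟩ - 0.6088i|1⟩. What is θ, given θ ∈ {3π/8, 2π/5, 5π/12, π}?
5π/12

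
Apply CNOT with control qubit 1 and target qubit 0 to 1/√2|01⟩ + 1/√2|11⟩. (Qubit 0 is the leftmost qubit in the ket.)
1/√2|01⟩ + 1/√2|11⟩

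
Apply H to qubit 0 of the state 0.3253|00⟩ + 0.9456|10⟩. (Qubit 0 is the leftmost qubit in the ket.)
0.8987|00⟩ - 0.4386|10⟩

H on qubit 0 mixes each pair of kets that differ only in qubit 0: amplitudes (a, b) of (|…0…⟩, |…1…⟩) become ((a + b)/√2, (a − b)/√2). Kets absent from the input have amplitude 0.
(|00⟩, |10⟩): (a, b) = (0.3253, 0.9456) → (0.8987, -0.4386)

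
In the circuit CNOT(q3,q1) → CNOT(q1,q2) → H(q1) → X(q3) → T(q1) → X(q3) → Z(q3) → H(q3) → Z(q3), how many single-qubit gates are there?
7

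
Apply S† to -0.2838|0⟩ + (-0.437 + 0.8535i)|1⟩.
-0.2838|0⟩ + (0.8535 + 0.437i)|1⟩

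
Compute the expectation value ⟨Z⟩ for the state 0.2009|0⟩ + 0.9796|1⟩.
-0.9193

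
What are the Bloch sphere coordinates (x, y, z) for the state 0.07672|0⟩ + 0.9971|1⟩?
(0.153, 0, -0.9883)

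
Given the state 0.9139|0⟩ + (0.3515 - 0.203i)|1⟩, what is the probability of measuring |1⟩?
0.1648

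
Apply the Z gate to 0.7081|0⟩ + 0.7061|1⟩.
0.7081|0⟩ - 0.7061|1⟩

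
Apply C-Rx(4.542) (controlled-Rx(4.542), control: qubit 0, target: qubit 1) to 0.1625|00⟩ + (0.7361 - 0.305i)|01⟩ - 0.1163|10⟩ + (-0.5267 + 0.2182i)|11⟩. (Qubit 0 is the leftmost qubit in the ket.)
0.1625|00⟩ + (0.7361 - 0.305i)|01⟩ + (0.2418 + 0.4028i)|10⟩ + (0.3394 - 0.05167i)|11⟩

C-Rx(4.542) leaves the control-|0⟩ kets |00⟩, |01⟩ unchanged and applies Rx(4.542) to qubit 1 on the control-|1⟩ pair (|10⟩, |11⟩).
Rx(4.542) = [[cos(θ/2), −i·sin(θ/2)], [−i·sin(θ/2), cos(θ/2)]]; θ = 4.542, cos(θ/2) ≈ -0.644373, sin(θ/2) ≈ 0.764711.
With a = amp(|10⟩) = -0.1163 and b = amp(|11⟩) = (-0.5267 + 0.2182i):
new amp(|10⟩) = (-0.644373)·a + (-0.764711i)·b = (0.2418 + 0.4028i)
new amp(|11⟩) = (-0.764711i)·a + (-0.644373)·b = (0.3394 - 0.05167i)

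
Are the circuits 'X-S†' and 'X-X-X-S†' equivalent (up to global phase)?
Yes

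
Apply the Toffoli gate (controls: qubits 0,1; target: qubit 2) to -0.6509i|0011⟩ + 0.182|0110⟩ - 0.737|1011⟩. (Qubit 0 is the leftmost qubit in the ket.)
-0.6509i|0011⟩ + 0.182|0110⟩ - 0.737|1011⟩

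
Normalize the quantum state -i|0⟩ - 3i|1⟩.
-0.3162i|0⟩ - 0.9487i|1⟩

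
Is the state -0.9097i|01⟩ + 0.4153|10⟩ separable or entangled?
Entangled

Writing the state as a|00⟩ + b|01⟩ + c|10⟩ + d|11⟩, it is a product state iff ad − bc = 0.
Here (a, b, c, d) = (0, -0.9097i, 0.4153, 0): ad − bc = (0)(0) − (-0.9097i)(0.4153) = 0.3778i ≠ 0, so the state is entangled.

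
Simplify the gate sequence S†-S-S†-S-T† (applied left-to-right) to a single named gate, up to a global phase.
T†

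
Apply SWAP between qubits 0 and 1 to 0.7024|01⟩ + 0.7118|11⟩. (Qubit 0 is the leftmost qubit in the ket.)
0.7024|10⟩ + 0.7118|11⟩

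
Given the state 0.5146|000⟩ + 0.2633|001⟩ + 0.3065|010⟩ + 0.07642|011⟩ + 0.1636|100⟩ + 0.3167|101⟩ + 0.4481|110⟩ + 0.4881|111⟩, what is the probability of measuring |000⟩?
0.2648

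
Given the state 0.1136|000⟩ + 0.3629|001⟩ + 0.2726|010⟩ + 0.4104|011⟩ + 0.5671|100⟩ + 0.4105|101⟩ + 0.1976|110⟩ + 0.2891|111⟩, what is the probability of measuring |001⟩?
0.1317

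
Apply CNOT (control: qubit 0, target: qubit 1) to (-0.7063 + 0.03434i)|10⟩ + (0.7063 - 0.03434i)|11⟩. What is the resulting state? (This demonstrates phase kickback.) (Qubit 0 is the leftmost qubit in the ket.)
(0.7063 - 0.03434i)|10⟩ + (-0.7063 + 0.03434i)|11⟩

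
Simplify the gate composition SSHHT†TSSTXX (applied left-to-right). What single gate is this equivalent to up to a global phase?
T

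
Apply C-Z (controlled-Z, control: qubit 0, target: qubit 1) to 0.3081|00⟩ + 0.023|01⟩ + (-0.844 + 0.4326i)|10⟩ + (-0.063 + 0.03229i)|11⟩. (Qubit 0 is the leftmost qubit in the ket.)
0.3081|00⟩ + 0.023|01⟩ + (-0.844 + 0.4326i)|10⟩ + (0.063 - 0.03229i)|11⟩

C-Z leaves the control-|0⟩ kets |00⟩, |01⟩ unchanged and applies Z to qubit 1 on the control-|1⟩ pair (|10⟩, |11⟩).
Z = [[1, 0], [0, -1]].
With a = amp(|10⟩) = (-0.844 + 0.4326i) and b = amp(|11⟩) = (-0.063 + 0.03229i):
new amp(|10⟩) = (1)·a = (-0.844 + 0.4326i)
new amp(|11⟩) = (-1)·b = (0.063 - 0.03229i)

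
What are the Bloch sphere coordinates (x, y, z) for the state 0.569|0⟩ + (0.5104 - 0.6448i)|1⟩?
(0.5808, -0.7338, -0.3525)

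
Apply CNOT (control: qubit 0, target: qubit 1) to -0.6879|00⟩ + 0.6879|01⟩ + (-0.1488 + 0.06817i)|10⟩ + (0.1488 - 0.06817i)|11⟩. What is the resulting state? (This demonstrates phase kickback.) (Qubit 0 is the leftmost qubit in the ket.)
-0.6879|00⟩ + 0.6879|01⟩ + (0.1488 - 0.06817i)|10⟩ + (-0.1488 + 0.06817i)|11⟩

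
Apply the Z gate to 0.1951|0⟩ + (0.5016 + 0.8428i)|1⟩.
0.1951|0⟩ + (-0.5016 - 0.8428i)|1⟩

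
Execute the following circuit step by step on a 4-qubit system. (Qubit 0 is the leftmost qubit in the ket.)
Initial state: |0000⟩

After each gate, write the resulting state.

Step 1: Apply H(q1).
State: 1/√2|0000⟩ + 1/√2|0100⟩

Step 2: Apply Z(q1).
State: 1/√2|0000⟩ - 1/√2|0100⟩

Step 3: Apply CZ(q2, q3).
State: 1/√2|0000⟩ - 1/√2|0100⟩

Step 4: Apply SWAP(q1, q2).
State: 1/√2|0000⟩ - 1/√2|0010⟩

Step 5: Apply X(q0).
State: 1/√2|1000⟩ - 1/√2|1010⟩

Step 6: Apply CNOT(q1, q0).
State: 1/√2|1000⟩ - 1/√2|1010⟩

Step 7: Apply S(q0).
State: (1/√2)i|1000⟩ - (1/√2)i|1010⟩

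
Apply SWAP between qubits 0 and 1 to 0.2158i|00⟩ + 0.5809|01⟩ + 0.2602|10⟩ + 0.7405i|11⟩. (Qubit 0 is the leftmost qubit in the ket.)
0.2158i|00⟩ + 0.2602|01⟩ + 0.5809|10⟩ + 0.7405i|11⟩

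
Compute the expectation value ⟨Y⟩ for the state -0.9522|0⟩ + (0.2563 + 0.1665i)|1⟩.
-0.3171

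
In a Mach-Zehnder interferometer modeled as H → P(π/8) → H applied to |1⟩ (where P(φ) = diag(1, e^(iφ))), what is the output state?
(0.03806 - 0.1913i)|0⟩ + (0.9619 + 0.1913i)|1⟩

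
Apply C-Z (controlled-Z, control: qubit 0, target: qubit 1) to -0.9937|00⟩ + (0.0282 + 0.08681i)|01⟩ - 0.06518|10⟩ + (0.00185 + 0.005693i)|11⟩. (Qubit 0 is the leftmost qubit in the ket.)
-0.9937|00⟩ + (0.0282 + 0.08681i)|01⟩ - 0.06518|10⟩ + (-0.00185 - 0.005693i)|11⟩

C-Z leaves the control-|0⟩ kets |00⟩, |01⟩ unchanged and applies Z to qubit 1 on the control-|1⟩ pair (|10⟩, |11⟩).
Z = [[1, 0], [0, -1]].
With a = amp(|10⟩) = -0.06518 and b = amp(|11⟩) = (0.00185 + 0.005693i):
new amp(|10⟩) = (1)·a = -0.06518
new amp(|11⟩) = (-1)·b = (-0.00185 - 0.005693i)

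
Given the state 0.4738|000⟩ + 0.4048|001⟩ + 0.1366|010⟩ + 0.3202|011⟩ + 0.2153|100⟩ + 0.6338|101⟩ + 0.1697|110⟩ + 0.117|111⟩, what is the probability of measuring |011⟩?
0.1025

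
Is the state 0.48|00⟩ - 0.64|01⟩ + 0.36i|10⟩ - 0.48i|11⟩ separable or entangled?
Separable

Writing the state as a|00⟩ + b|01⟩ + c|10⟩ + d|11⟩, it is a product state iff ad − bc = 0.
Here (a, b, c, d) = (0.48, -0.64, 0.36i, -0.48i): ad − bc = (0.48)(-0.48i) − (-0.64)(0.36i) = 0, so the state is separable.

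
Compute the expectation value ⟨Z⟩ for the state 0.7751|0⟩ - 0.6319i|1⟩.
0.2015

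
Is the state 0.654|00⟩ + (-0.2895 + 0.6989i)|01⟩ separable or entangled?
Separable

Writing the state as a|00⟩ + b|01⟩ + c|10⟩ + d|11⟩, it is a product state iff ad − bc = 0.
Here (a, b, c, d) = (0.654, (-0.2895 + 0.6989i), 0, 0): ad − bc = (0.654)(0) − (-0.2895 + 0.6989i)(0) = 0, so the state is separable.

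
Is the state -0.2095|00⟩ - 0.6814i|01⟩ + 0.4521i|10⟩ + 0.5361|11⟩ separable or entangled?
Entangled

Writing the state as a|00⟩ + b|01⟩ + c|10⟩ + d|11⟩, it is a product state iff ad − bc = 0.
Here (a, b, c, d) = (-0.2095, -0.6814i, 0.4521i, 0.5361): ad − bc = (-0.2095)(0.5361) − (-0.6814i)(0.4521i) = -0.4204 ≠ 0, so the state is entangled.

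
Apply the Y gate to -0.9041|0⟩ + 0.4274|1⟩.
-0.4274i|0⟩ - 0.9041i|1⟩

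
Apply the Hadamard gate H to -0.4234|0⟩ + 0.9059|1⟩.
0.3412|0⟩ - 0.94|1⟩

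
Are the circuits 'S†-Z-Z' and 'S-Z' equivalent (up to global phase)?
Yes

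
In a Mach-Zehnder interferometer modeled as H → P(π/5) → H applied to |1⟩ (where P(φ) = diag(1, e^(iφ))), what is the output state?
(0.09549 - 0.2939i)|0⟩ + (0.9045 + 0.2939i)|1⟩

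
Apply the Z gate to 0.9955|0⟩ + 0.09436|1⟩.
0.9955|0⟩ - 0.09436|1⟩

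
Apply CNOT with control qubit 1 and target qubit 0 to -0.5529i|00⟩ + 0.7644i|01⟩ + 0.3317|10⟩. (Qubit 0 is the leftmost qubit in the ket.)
-0.5529i|00⟩ + 0.3317|10⟩ + 0.7644i|11⟩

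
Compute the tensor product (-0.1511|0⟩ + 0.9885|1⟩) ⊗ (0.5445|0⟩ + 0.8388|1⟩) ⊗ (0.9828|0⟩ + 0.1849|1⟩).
-0.08086|000⟩ - 0.01521|001⟩ - 0.1246|010⟩ - 0.02343|011⟩ + 0.529|100⟩ + 0.09952|101⟩ + 0.8149|110⟩ + 0.1533|111⟩

amp(|b₁b₂…⟩) = product of the factor amplitudes for bits b₁, b₂, …; only kets whose every factor amplitude is nonzero survive.
|000⟩: (-0.1511)(0.5445)(0.9828) = -0.08086
|001⟩: (-0.1511)(0.5445)(0.1849) = -0.01521
|010⟩: (-0.1511)(0.8388)(0.9828) = -0.1246
|011⟩: (-0.1511)(0.8388)(0.1849) = -0.02343
|100⟩: (0.9885)(0.5445)(0.9828) = 0.529
|101⟩: (0.9885)(0.5445)(0.1849) = 0.09952
|110⟩: (0.9885)(0.8388)(0.9828) = 0.8149
|111⟩: (0.9885)(0.8388)(0.1849) = 0.1533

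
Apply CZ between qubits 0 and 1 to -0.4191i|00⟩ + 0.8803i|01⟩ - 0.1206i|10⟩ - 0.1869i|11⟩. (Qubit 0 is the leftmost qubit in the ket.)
-0.4191i|00⟩ + 0.8803i|01⟩ - 0.1206i|10⟩ + 0.1869i|11⟩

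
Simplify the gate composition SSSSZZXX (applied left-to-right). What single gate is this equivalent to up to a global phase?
I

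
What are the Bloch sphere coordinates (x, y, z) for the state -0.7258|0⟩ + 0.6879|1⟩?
(-0.9986, 0, 0.05358)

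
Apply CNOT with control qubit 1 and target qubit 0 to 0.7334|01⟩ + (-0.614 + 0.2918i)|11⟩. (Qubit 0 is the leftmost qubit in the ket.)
(-0.614 + 0.2918i)|01⟩ + 0.7334|11⟩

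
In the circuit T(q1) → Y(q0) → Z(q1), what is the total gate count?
3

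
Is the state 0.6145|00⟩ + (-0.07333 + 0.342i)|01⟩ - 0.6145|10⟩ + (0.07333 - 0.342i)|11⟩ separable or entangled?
Separable

Writing the state as a|00⟩ + b|01⟩ + c|10⟩ + d|11⟩, it is a product state iff ad − bc = 0.
Here (a, b, c, d) = (0.6145, (-0.07333 + 0.342i), -0.6145, (0.07333 - 0.342i)): ad − bc = (0.6145)(0.07333 - 0.342i) − (-0.07333 + 0.342i)(-0.6145) = 0, so the state is separable.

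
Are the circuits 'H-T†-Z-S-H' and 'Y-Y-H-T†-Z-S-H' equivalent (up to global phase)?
Yes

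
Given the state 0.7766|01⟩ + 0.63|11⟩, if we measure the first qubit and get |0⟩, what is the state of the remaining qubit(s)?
|1⟩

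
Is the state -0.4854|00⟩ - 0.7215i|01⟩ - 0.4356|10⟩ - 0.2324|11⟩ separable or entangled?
Entangled

Writing the state as a|00⟩ + b|01⟩ + c|10⟩ + d|11⟩, it is a product state iff ad − bc = 0.
Here (a, b, c, d) = (-0.4854, -0.7215i, -0.4356, -0.2324): ad − bc = (-0.4854)(-0.2324) − (-0.7215i)(-0.4356) = (0.1128 - 0.3143i) ≠ 0, so the state is entangled.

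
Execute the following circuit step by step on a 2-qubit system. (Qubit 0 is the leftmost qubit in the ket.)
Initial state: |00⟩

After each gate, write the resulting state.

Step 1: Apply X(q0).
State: |10⟩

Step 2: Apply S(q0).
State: i|10⟩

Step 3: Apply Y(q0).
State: |00⟩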